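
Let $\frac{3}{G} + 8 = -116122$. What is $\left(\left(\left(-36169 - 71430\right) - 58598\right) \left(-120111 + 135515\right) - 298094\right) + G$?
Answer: $- \frac{99112955560221}{38710} \approx -2.5604 \cdot 10^{9}$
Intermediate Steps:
$G = - \frac{1}{38710}$ ($G = \frac{3}{-8 - 116122} = \frac{3}{-116130} = 3 \left(- \frac{1}{116130}\right) = - \frac{1}{38710} \approx -2.5833 \cdot 10^{-5}$)
$\left(\left(\left(-36169 - 71430\right) - 58598\right) \left(-120111 + 135515\right) - 298094\right) + G = \left(\left(\left(-36169 - 71430\right) - 58598\right) \left(-120111 + 135515\right) - 298094\right) - \frac{1}{38710} = \left(\left(\left(-36169 - 71430\right) - 58598\right) 15404 - 298094\right) - \frac{1}{38710} = \left(\left(-107599 - 58598\right) 15404 - 298094\right) - \frac{1}{38710} = \left(\left(-166197\right) 15404 - 298094\right) - \frac{1}{38710} = \left(-2560098588 - 298094\right) - \frac{1}{38710} = -2560396682 - \frac{1}{38710} = - \frac{99112955560221}{38710}$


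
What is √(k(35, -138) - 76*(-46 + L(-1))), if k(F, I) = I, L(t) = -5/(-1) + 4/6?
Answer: √26346/3 ≈ 54.105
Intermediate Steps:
L(t) = 17/3 (L(t) = -5*(-1) + 4*(⅙) = 5 + ⅔ = 17/3)
√(k(35, -138) - 76*(-46 + L(-1))) = √(-138 - 76*(-46 + 17/3)) = √(-138 - 76*(-121/3)) = √(-138 + 9196/3) = √(8782/3) = √26346/3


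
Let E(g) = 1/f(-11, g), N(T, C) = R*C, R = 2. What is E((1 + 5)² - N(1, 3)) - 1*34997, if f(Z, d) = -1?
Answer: -34998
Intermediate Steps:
N(T, C) = 2*C
E(g) = -1 (E(g) = 1/(-1) = -1)
E((1 + 5)² - N(1, 3)) - 1*34997 = -1 - 1*34997 = -1 - 34997 = -34998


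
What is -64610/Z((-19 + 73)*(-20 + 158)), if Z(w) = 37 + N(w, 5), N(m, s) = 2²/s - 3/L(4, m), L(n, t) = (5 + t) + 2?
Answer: -1204814975/704868 ≈ -1709.3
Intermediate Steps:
L(n, t) = 7 + t
N(m, s) = -3/(7 + m) + 4/s (N(m, s) = 2²/s - 3/(7 + m) = 4/s - 3/(7 + m) = -3/(7 + m) + 4/s)
Z(w) = 189/5 - 3/(7 + w) (Z(w) = 37 + (-3/(7 + w) + 4/5) = 37 + (-3/(7 + w) + 4*(⅕)) = 37 + (-3/(7 + w) + ⅘) = 37 + (⅘ - 3/(7 + w)) = 189/5 - 3/(7 + w))
-64610/Z((-19 + 73)*(-20 + 158)) = -64610*5*(7 + (-19 + 73)*(-20 + 158))/(3*(436 + 63*((-19 + 73)*(-20 + 158)))) = -64610*5*(7 + 54*138)/(3*(436 + 63*(54*138))) = -64610*5*(7 + 7452)/(3*(436 + 63*7452)) = -64610*37295/(3*(436 + 469476)) = -64610/((⅗)*(1/7459)*469912) = -64610/1409736/37295 = -64610*37295/1409736 = -1204814975/704868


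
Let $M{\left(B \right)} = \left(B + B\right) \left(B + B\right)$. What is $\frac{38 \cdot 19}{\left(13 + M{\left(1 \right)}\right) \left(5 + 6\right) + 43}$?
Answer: $\frac{361}{115} \approx 3.1391$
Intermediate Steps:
$M{\left(B \right)} = 4 B^{2}$ ($M{\left(B \right)} = 2 B 2 B = 4 B^{2}$)
$\frac{38 \cdot 19}{\left(13 + M{\left(1 \right)}\right) \left(5 + 6\right) + 43} = \frac{38 \cdot 19}{\left(13 + 4 \cdot 1^{2}\right) \left(5 + 6\right) + 43} = \frac{722}{\left(13 + 4 \cdot 1\right) 11 + 43} = \frac{722}{\left(13 + 4\right) 11 + 43} = \frac{722}{17 \cdot 11 + 43} = \frac{722}{187 + 43} = \frac{722}{230} = 722 \cdot \frac{1}{230} = \frac{361}{115}$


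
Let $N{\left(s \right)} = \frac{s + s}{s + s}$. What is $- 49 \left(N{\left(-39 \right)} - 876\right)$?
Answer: $42875$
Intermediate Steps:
$N{\left(s \right)} = 1$ ($N{\left(s \right)} = \frac{2 s}{2 s} = 2 s \frac{1}{2 s} = 1$)
$- 49 \left(N{\left(-39 \right)} - 876\right) = - 49 \left(1 - 876\right) = \left(-49\right) \left(-875\right) = 42875$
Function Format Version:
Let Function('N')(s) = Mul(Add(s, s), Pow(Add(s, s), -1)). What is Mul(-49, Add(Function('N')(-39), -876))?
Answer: 42875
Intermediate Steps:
Function('N')(s) = 1 (Function('N')(s) = Mul(Mul(2, s), Pow(Mul(2, s), -1)) = Mul(Mul(2, s), Mul(Rational(1, 2), Pow(s, -1))) = 1)
Mul(-49, Add(Function('N')(-39), -876)) = Mul(-49, Add(1, -876)) = Mul(-49, -875) = 42875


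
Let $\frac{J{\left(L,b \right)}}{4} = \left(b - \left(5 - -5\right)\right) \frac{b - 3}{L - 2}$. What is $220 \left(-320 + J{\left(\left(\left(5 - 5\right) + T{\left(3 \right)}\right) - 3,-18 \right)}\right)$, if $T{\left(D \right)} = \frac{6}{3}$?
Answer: $-242880$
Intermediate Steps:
$T{\left(D \right)} = 2$ ($T{\left(D \right)} = 6 \cdot \frac{1}{3} = 2$)
$J{\left(L,b \right)} = \frac{4 \left(-10 + b\right) \left(-3 + b\right)}{-2 + L}$ ($J{\left(L,b \right)} = 4 \left(b - \left(5 - -5\right)\right) \frac{b - 3}{L - 2} = 4 \left(b - \left(5 + 5\right)\right) \frac{-3 + b}{-2 + L} = 4 \left(b - 10\right) \frac{-3 + b}{-2 + L} = 4 \left(-10 + b\right) \frac{-3 + b}{-2 + L} = 4 \frac{\left(-10 + b\right) \left(-3 + b\right)}{-2 + L} = \frac{4 \left(-10 + b\right) \left(-3 + b\right)}{-2 + L}$)
$220 \left(-320 + J{\left(\left(\left(5 - 5\right) + T{\left(3 \right)}\right) - 3,-18 \right)}\right) = 220 \left(-320 + \frac{4 \left(30 + \left(-18\right)^{2} - -234\right)}{-2 + \left(\left(\left(5 - 5\right) + 2\right) - 3\right)}\right) = 220 \left(-320 + \frac{4 \left(30 + 324 + 234\right)}{-2 + \left(\left(\left(5 - 5\right) + 2\right) - 3\right)}\right) = 220 \left(-320 + 4 \frac{1}{-2 + \left(\left(0 + 2\right) - 3\right)} 588\right) = 220 \left(-320 + 4 \frac{1}{-2 + \left(2 - 3\right)} 588\right) = 220 \left(-320 + 4 \frac{1}{-2 - 1} \cdot 588\right) = 220 \left(-320 + 4 \frac{1}{-3} \cdot 588\right) = 220 \left(-320 + 4 \left(- \frac{1}{3}\right) 588\right) = 220 \left(-320 - 784\right) = 220 \left(-1104\right) = -242880$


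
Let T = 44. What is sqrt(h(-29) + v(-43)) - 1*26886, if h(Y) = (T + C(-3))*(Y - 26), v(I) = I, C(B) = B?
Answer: -26886 + I*sqrt(2298) ≈ -26886.0 + 47.937*I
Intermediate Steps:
h(Y) = -1066 + 41*Y (h(Y) = (44 - 3)*(Y - 26) = 41*(-26 + Y) = -1066 + 41*Y)
sqrt(h(-29) + v(-43)) - 1*26886 = sqrt((-1066 + 41*(-29)) - 43) - 1*26886 = sqrt((-1066 - 1189) - 43) - 26886 = sqrt(-2255 - 43) - 26886 = sqrt(-2298) - 26886 = I*sqrt(2298) - 26886 = -26886 + I*sqrt(2298)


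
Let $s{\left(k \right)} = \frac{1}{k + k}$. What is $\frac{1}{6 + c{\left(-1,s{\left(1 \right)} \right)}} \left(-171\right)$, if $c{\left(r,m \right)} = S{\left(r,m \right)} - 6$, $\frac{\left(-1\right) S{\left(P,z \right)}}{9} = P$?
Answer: $-19$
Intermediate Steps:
$S{\left(P,z \right)} = - 9 P$
$s{\left(k \right)} = \frac{1}{2 k}$
$c{\left(r,m \right)} = -6 - 9 r$ ($c{\left(r,m \right)} = - 9 r - 6 = -6 - 9 r$)
$\frac{1}{6 + c{\left(-1,s{\left(1 \right)} \right)}} \left(-171\right) = \frac{1}{6 - -3} \left(-171\right) = \frac{1}{6 + \left(-6 + 9\right)} \left(-171\right) = \frac{1}{6 + 3} \left(-171\right) = \frac{1}{9} \left(-171\right) = -19$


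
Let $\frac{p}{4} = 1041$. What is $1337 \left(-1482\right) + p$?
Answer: $-1977270$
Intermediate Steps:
$p = 4164$ ($p = 4 \cdot 1041 = 4164$)
$1337 \left(-1482\right) + p = 1337 \left(-1482\right) + 4164 = -1981434 + 4164 = -1977270$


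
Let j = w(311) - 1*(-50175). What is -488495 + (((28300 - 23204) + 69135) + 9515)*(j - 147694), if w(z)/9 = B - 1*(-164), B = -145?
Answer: -8152994103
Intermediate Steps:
w(z) = 171 (w(z) = 9*(-145 - 1*(-164)) = 9*(-145 + 164) = 9*19 = 171)
j = 50346 (j = 171 - 1*(-50175) = 171 + 50175 = 50346)
-488495 + (((28300 - 23204) + 69135) + 9515)*(j - 147694) = -488495 + (((28300 - 23204) + 69135) + 9515)*(50346 - 147694) = -488495 + ((5096 + 69135) + 9515)*(-97348) = -488495 + (74231 + 9515)*(-97348) = -488495 + 83746*(-97348) = -488495 - 8152505608 = -8152994103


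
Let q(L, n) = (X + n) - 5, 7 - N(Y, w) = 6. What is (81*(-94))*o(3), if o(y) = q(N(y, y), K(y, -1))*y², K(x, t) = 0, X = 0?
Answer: 342630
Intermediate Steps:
N(Y, w) = 1 (N(Y, w) = 7 - 1*6 = 7 - 6 = 1)
q(L, n) = -5 + n (q(L, n) = (0 + n) - 5 = n - 5 = -5 + n)
o(y) = -5*y² (o(y) = (-5 + 0)*y² = -5*y²)
(81*(-94))*o(3) = (81*(-94))*(-5*3²) = -(-38070)*9 = -7614*(-45) = 342630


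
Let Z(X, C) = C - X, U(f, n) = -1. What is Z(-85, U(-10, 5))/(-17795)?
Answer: -84/17795 ≈ -0.0047204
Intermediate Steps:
Z(-85, U(-10, 5))/(-17795) = (-1 - 1*(-85))/(-17795) = (-1 + 85)*(-1/17795) = 84*(-1/17795) = -84/17795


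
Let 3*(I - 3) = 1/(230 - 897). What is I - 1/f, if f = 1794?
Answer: 156023/52026 ≈ 2.9989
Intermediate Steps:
I = 6002/2001 (I = 3 + 1/(3*(230 - 897)) = 3 + (1/3)/(-667) = 3 + (1/3)*(-1/667) = 3 - 1/2001 = 6002/2001 ≈ 2.9995)
I - 1/f = 6002/2001 - 1/1794 = 156023/52026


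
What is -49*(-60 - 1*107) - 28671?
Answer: -20488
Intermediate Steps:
-49*(-60 - 1*107) - 28671 = -49*(-60 - 107) - 28671 = -49*(-167) - 28671 = 8183 - 28671 = -20488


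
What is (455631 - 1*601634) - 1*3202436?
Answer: -3348439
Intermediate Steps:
(455631 - 1*601634) - 1*3202436 = (455631 - 601634) - 3202436 = -146003 - 3202436 = -3348439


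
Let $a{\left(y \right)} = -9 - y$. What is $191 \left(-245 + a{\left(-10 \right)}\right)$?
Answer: $-46604$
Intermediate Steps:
$191 \left(-245 + a{\left(-10 \right)}\right) = 191 \left(-245 - -1\right) = 191 \left(-245 + \left(-9 + 10\right)\right) = 191 \left(-245 + 1\right) = 191 \left(-244\right) = -46604$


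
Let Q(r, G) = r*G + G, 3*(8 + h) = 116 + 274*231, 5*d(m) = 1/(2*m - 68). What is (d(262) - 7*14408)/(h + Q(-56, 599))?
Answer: 229951679/26941240 ≈ 8.5353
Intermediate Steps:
d(m) = 1/(5*(-68 + 2*m)) (d(m) = 1/(5*(2*m - 68)) = 1/(5*(-68 + 2*m)))
h = 63386/3 (h = -8 + (116 + 274*231)/3 = -8 + (116 + 63294)/3 = -8 + (1/3)*63410 = -8 + 63410/3 = 63386/3 ≈ 21129.)
Q(r, G) = G + G*r (Q(r, G) = G*r + G = G + G*r)
(d(262) - 7*14408)/(h + Q(-56, 599)) = (1/(10*(-34 + 262)) - 7*14408)/(63386/3 + 599*(1 - 56)) = ((1/10)/228 - 100856)/(63386/3 + 599*(-55)) = ((1/10)*(1/228) - 100856)/(63386/3 - 32945) = (1/2280 - 100856)/(-35449/3) = -229951679/2280*(-3/35449) = 229951679/26941240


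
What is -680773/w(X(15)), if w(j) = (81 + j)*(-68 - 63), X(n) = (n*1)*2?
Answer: 680773/14541 ≈ 46.818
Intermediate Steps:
X(n) = 2*n (X(n) = n*2 = 2*n)
w(j) = -10611 - 131*j (w(j) = (81 + j)*(-131) = -10611 - 131*j)
-680773/w(X(15)) = -680773/(-10611 - 262*15) = -680773/(-10611 - 131*30) = -680773/(-10611 - 3930) = -680773/(-14541) = -680773*(-1/14541) = 680773/14541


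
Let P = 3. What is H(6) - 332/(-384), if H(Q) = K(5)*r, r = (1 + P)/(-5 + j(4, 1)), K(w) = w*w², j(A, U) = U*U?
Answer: -11917/96 ≈ -124.14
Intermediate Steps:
j(A, U) = U²
K(w) = w³
r = -1 (r = (1 + 3)/(-5 + 1²) = 4/(-5 + 1) = 4/(-4) = 4*(-¼) = -1)
H(Q) = -125 (H(Q) = 5³*(-1) = 125*(-1) = -125)
H(6) - 332/(-384) = -125 - 332/(-384) = -125 - 332*(-1)/384 = -125 - 1*(-83/96) = -125 + 83/96 = -11917/96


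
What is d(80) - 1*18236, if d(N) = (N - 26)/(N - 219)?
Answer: -2534858/139 ≈ -18236.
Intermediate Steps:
d(N) = (-26 + N)/(-219 + N)
d(80) - 1*18236 = (-26 + 80)/(-219 + 80) - 1*18236 = 54/(-139) - 18236 = -1/139*54 - 18236 = -54/139 - 18236 = -2534858/139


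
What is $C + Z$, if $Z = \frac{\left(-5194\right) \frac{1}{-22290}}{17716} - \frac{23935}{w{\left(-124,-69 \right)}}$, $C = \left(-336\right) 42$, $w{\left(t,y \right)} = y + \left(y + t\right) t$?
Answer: $- \frac{66495188217876409}{4711625739660} \approx -14113.0$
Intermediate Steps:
$w{\left(t,y \right)} = y + t \left(t + y\right)$ ($w{\left(t,y \right)} = y + \left(t + y\right) t = y + t \left(t + y\right)$)
$C = -14112$
$Z = - \frac{4725779794489}{4711625739660}$ ($Z = \frac{\left(-5194\right) \frac{1}{-22290}}{17716} - \frac{23935}{-69 + \left(-124\right)^{2} - -8556} = \left(-5194\right) \left(- \frac{1}{22290}\right) \frac{1}{17716} - \frac{23935}{-69 + 15376 + 8556} = \frac{2597}{11145} \cdot \frac{1}{17716} - \frac{23935}{23863} = \frac{2597}{197444820} - \frac{23935}{23863} = - \frac{4725779794489}{4711625739660} \approx -1.003$)
$C + Z = -14112 - \frac{4725779794489}{4711625739660} = - \frac{66495188217876409}{4711625739660}$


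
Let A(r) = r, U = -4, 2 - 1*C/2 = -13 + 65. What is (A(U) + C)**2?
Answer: 10816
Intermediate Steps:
C = -100 (C = 4 - 2*(-13 + 65) = 4 - 2*52 = 4 - 104 = -100)
(A(U) + C)**2 = (-4 - 100)**2 = (-104)**2 = 10816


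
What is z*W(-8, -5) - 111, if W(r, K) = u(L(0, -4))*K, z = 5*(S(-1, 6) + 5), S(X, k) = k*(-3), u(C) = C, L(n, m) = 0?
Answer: -111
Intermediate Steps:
S(X, k) = -3*k
z = -65 (z = 5*(-3*6 + 5) = 5*(-18 + 5) = 5*(-13) = -65)
W(r, K) = 0 (W(r, K) = 0*K = 0)
z*W(-8, -5) - 111 = -65*0 - 111 = 0 - 111 = -111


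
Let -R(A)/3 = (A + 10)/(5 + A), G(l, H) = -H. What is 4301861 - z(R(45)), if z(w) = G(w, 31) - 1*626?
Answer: 4302518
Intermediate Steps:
R(A) = -3*(10 + A)/(5 + A) (R(A) = -3*(A + 10)/(5 + A) = -3*(10 + A)/(5 + A))
z(w) = -657 (z(w) = -1*31 - 1*626 = -31 - 626 = -657)
4301861 - z(R(45)) = 4301861 - 1*(-657) = 4301861 + 657 = 4302518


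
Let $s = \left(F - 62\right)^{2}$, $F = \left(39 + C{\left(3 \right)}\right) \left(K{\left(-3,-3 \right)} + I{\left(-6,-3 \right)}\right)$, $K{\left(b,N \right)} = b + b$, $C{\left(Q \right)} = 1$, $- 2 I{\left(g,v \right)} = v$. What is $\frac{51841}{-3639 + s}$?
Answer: $\frac{51841}{54925} \approx 0.94385$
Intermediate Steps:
$I{\left(g,v \right)} = - \frac{v}{2}$
$K{\left(b,N \right)} = 2 b$
$F = -180$ ($F = \left(39 + 1\right) \left(2 \left(-3\right) - - \frac{3}{2}\right) = 40 \left(-6 + \frac{3}{2}\right) = 40 \left(- \frac{9}{2}\right) = -180$)
$s = 58564$ ($s = \left(-180 - 62\right)^{2} = \left(-242\right)^{2} = 58564$)
$\frac{51841}{-3639 + s} = \frac{51841}{-3639 + 58564} = \frac{51841}{54925}$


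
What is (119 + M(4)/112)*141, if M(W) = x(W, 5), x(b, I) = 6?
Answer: 940047/56 ≈ 16787.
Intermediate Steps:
M(W) = 6
(119 + M(4)/112)*141 = (119 + 6/112)*141 = (119 + 6*(1/112))*141 = (119 + 3/56)*141 = (6667/56)*141 = 940047/56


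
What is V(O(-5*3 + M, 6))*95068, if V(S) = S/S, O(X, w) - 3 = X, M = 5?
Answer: 95068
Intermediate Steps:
O(X, w) = 3 + X
V(S) = 1
V(O(-5*3 + M, 6))*95068 = 1*95068 = 95068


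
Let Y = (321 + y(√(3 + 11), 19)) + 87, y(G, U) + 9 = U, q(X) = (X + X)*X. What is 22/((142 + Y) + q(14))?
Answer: 11/476 ≈ 0.023109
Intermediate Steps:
q(X) = 2*X² (q(X) = (2*X)*X = 2*X²)
y(G, U) = -9 + U
Y = 418 (Y = (321 + (-9 + 19)) + 87 = (321 + 10) + 87 = 331 + 87 = 418)
22/((142 + Y) + q(14)) = 22/((142 + 418) + 2*14²) = 22/(560 + 2*196) = 22/(560 + 392) = 22/952 = (1/952)*22 = 11/476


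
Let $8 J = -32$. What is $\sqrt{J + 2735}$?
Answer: $\sqrt{2731} \approx 52.259$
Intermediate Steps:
$J = -4$ ($J = \frac{1}{8} \left(-32\right) = -4$)
$\sqrt{J + 2735} = \sqrt{-4 + 2735} = \sqrt{2731}$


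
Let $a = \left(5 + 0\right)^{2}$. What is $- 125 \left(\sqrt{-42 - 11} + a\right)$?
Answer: $-3125 - 125 i \sqrt{53} \approx -3125.0 - 910.01 i$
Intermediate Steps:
$a = 25$ ($a = 5^{2} = 25$)
$- 125 \left(\sqrt{-42 - 11} + a\right) = - 125 \left(\sqrt{-42 - 11} + 25\right) = - 125 \left(\sqrt{-53} + 25\right) = - 125 \left(i \sqrt{53} + 25\right) = - 125 \left(25 + i \sqrt{53}\right) = -3125 - 125 i \sqrt{53}$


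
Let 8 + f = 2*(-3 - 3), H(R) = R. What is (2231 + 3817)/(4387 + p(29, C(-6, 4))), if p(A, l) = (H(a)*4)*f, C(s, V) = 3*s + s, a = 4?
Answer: 864/581 ≈ 1.4871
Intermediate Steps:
C(s, V) = 4*s
f = -20 (f = -8 + 2*(-3 - 3) = -8 + 2*(-6) = -8 - 12 = -20)
p(A, l) = -320 (p(A, l) = (4*4)*(-20) = 16*(-20) = -320)
(2231 + 3817)/(4387 + p(29, C(-6, 4))) = (2231 + 3817)/(4387 - 320) = 6048/4067 = 6048*(1/4067) = 864/581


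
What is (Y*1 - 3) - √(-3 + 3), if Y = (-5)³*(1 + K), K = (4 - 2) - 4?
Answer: 122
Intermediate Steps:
K = -2 (K = 2 - 4 = -2)
Y = 125 (Y = (-5)³*(1 - 2) = -125*(-1) = 125)
(Y*1 - 3) - √(-3 + 3) = (125*1 - 3) - √(-3 + 3) = (125 - 3) - √0 = 122 - 0 = 122 - 1*0 = 122 + 0 = 122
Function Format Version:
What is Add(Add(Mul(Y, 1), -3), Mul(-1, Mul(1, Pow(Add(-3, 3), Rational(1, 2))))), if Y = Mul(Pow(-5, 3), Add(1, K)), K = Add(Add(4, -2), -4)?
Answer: 122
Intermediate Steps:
K = -2 (K = Add(2, -4) = -2)
Y = 125 (Y = Mul(Pow(-5, 3), Add(1, -2)) = Mul(-125, -1) = 125)
Add(Add(Mul(Y, 1), -3), Mul(-1, Mul(1, Pow(Add(-3, 3), Rational(1, 2))))) = Add(Add(Mul(125, 1), -3), Mul(-1, Mul(1, Pow(Add(-3, 3), Rational(1, 2))))) = Add(Add(125, -3), Mul(-1, Mul(1, Pow(0, Rational(1, 2))))) = Add(122, Mul(-1, Mul(1, 0))) = Add(122, Mul(-1, 0)) = Add(122, 0) = 122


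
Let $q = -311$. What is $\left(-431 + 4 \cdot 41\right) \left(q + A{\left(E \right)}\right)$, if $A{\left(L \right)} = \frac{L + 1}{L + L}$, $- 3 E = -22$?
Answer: $\frac{3646953}{44} \approx 82885.0$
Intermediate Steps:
$E = \frac{22}{3}$ ($E = \left(- \frac{1}{3}\right) \left(-22\right) = \frac{22}{3} \approx 7.3333$)
$A{\left(L \right)} = \frac{1 + L}{2 L}$
$\left(-431 + 4 \cdot 41\right) \left(q + A{\left(E \right)}\right) = \left(-431 + 4 \cdot 41\right) \left(-311 + \frac{1 + \frac{22}{3}}{2 \cdot \frac{22}{3}}\right) = \left(-431 + 164\right) \left(-311 + \frac{1}{2} \cdot \frac{3}{22} \cdot \frac{25}{3}\right) = - 267 \left(-311 + \frac{25}{44}\right) = \left(-267\right) \left(- \frac{13659}{44}\right) = \frac{3646953}{44}$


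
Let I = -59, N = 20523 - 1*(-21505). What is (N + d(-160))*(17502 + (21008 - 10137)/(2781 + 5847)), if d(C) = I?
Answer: 6338079772063/8628 ≈ 7.3459e+8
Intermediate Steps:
N = 42028 (N = 20523 + 21505 = 42028)
d(C) = -59
(N + d(-160))*(17502 + (21008 - 10137)/(2781 + 5847)) = (42028 - 59)*(17502 + (21008 - 10137)/(2781 + 5847)) = 41969*(17502 + 10871/8628) = 41969*(151018127/8628) = 6338079772063/8628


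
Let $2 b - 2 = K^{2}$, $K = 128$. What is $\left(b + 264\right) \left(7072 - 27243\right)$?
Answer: $-170586147$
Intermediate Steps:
$b = 8193$ ($b = 1 + \frac{128^{2}}{2} = 1 + \frac{1}{2} \cdot 16384 = 1 + 8192 = 8193$)
$\left(b + 264\right) \left(7072 - 27243\right) = \left(8193 + 264\right) \left(7072 - 27243\right) = 8457 \left(-20171\right) = -170586147$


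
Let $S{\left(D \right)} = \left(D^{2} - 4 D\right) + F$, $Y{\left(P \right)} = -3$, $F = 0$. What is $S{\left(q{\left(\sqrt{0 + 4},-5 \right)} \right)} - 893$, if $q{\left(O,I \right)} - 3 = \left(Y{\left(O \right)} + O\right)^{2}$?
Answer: $-893$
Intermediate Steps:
$q{\left(O,I \right)} = 3 + \left(-3 + O\right)^{2}$
$S{\left(D \right)} = D^{2} - 4 D$ ($S{\left(D \right)} = \left(D^{2} - 4 D\right) + 0 = D^{2} - 4 D$)
$S{\left(q{\left(\sqrt{0 + 4},-5 \right)} \right)} - 893 = \left(3 + \left(-3 + \sqrt{0 + 4}\right)^{2}\right) \left(-4 + \left(3 + \left(-3 + \sqrt{0 + 4}\right)^{2}\right)\right) - 893 = \left(3 + \left(-3 + \sqrt{4}\right)^{2}\right) \left(-4 + \left(3 + \left(-3 + \sqrt{4}\right)^{2}\right)\right) - 893 = \left(3 + \left(-3 + 2\right)^{2}\right) \left(-4 + \left(3 + \left(-3 + 2\right)^{2}\right)\right) - 893 = \left(3 + \left(-1\right)^{2}\right) \left(-4 + \left(3 + \left(-1\right)^{2}\right)\right) - 893 = \left(3 + 1\right) \left(-4 + \left(3 + 1\right)\right) - 893 = 4 \left(-4 + 4\right) - 893 = 4 \cdot 0 - 893 = 0 - 893 = -893$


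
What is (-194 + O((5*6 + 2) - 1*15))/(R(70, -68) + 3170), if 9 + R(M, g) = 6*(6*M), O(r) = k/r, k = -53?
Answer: -3351/96577 ≈ -0.034698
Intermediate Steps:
O(r) = -53/r
R(M, g) = -9 + 36*M (R(M, g) = -9 + 6*(6*M) = -9 + 36*M)
(-194 + O((5*6 + 2) - 1*15))/(R(70, -68) + 3170) = (-194 - 53/((5*6 + 2) - 1*15))/((-9 + 36*70) + 3170) = (-194 - 53/((30 + 2) - 15))/((-9 + 2520) + 3170) = (-194 - 53/(32 - 15))/(2511 + 3170) = (-194 - 53/17)/5681 = (-194 - 53*1/17)*(1/5681) = (-194 - 53/17)*(1/5681) = -3351/17*1/5681 = -3351/96577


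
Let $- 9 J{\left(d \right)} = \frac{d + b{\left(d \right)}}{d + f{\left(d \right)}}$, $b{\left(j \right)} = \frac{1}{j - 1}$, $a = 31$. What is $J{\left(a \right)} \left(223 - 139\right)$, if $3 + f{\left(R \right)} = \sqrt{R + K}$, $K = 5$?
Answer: $- \frac{6517}{765} \approx -8.519$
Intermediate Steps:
$f{\left(R \right)} = -3 + \sqrt{5 + R}$ ($f{\left(R \right)} = -3 + \sqrt{R + 5} = -3 + \sqrt{5 + R}$)
$b{\left(j \right)} = \frac{1}{-1 + j}$
$J{\left(d \right)} = - \frac{d + \frac{1}{-1 + d}}{9 \left(-3 + d + \sqrt{5 + d}\right)}$ ($J{\left(d \right)} = - \frac{\left(d + \frac{1}{-1 + d}\right) \frac{1}{d + \left(-3 + \sqrt{5 + d}\right)}}{9} = - \frac{\left(d + \frac{1}{-1 + d}\right) \frac{1}{-3 + d + \sqrt{5 + d}}}{9} = - \frac{\frac{1}{-3 + d + \sqrt{5 + d}} \left(d + \frac{1}{-1 + d}\right)}{9} = - \frac{d + \frac{1}{-1 + d}}{9 \left(-3 + d + \sqrt{5 + d}\right)}$)
$J{\left(a \right)} \left(223 - 139\right) = \frac{-1 - 31 \left(-1 + 31\right)}{9 \left(-1 + 31\right) \left(-3 + 31 + \sqrt{5 + 31}\right)} \left(223 - 139\right) = \frac{-1 - 31 \cdot 30}{9 \cdot 30 \left(-3 + 31 + \sqrt{36}\right)} \left(223 - 139\right) = \frac{1}{9} \cdot \frac{1}{30} \frac{1}{-3 + 31 + 6} \left(-1 - 930\right) 84 = \frac{1}{9} \cdot \frac{1}{30} \cdot \frac{1}{34} \left(-931\right) 84 = \left(- \frac{931}{9180}\right) 84 = - \frac{6517}{765}$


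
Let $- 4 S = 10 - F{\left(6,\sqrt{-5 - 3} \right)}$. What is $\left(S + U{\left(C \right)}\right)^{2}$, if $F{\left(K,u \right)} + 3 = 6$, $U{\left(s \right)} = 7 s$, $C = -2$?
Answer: $\frac{3969}{16} \approx 248.06$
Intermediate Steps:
$F{\left(K,u \right)} = 3$ ($F{\left(K,u \right)} = -3 + 6 = 3$)
$S = - \frac{7}{4}$ ($S = - \frac{10 - 3}{4} = \left(- \frac{1}{4}\right) 7 = - \frac{7}{4} \approx -1.75$)
$\left(S + U{\left(C \right)}\right)^{2} = \left(- \frac{7}{4} + 7 \left(-2\right)\right)^{2} = \left(- \frac{7}{4} - 14\right)^{2} = \left(- \frac{63}{4}\right)^{2} = \frac{3969}{16}$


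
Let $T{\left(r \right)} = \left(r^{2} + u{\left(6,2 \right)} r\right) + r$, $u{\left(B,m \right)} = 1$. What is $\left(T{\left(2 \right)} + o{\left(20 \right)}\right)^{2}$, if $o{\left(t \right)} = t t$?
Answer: $166464$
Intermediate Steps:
$o{\left(t \right)} = t^{2}$
$T{\left(r \right)} = r^{2} + 2 r$ ($T{\left(r \right)} = \left(r^{2} + 1 r\right) + r = \left(r^{2} + r\right) + r = \left(r + r^{2}\right) + r = r^{2} + 2 r$)
$\left(T{\left(2 \right)} + o{\left(20 \right)}\right)^{2} = \left(2 \left(2 + 2\right) + 20^{2}\right)^{2} = \left(2 \cdot 4 + 400\right)^{2} = \left(8 + 400\right)^{2} = 408^{2} = 166464$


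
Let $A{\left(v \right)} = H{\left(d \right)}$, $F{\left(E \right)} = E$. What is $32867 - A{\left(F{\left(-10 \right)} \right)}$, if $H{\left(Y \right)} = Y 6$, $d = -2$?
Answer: $32879$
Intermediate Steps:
$H{\left(Y \right)} = 6 Y$
$A{\left(v \right)} = -12$ ($A{\left(v \right)} = 6 \left(-2\right) = -12$)
$32867 - A{\left(F{\left(-10 \right)} \right)} = 32867 - -12 = 32867 + 12 = 32879$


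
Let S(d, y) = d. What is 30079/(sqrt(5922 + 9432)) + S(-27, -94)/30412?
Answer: -27/30412 + 30079*sqrt(1706)/5118 ≈ 242.75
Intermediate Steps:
30079/(sqrt(5922 + 9432)) + S(-27, -94)/30412 = 30079/(sqrt(5922 + 9432)) - 27/30412 = 30079/(sqrt(15354)) - 27*1/30412 = 30079/((3*sqrt(1706))) - 27/30412 = 30079*(sqrt(1706)/5118) - 27/30412 = 30079*sqrt(1706)/5118 - 27/30412 = -27/30412 + 30079*sqrt(1706)/5118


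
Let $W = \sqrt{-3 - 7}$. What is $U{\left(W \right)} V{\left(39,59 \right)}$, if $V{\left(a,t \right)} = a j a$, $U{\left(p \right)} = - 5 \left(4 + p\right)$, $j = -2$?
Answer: $60840 + 15210 i \sqrt{10} \approx 60840.0 + 48098.0 i$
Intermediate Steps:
$W = i \sqrt{10}$ ($W = \sqrt{-10} = i \sqrt{10} \approx 3.1623 i$)
$U{\left(p \right)} = -20 - 5 p$
$V{\left(a,t \right)} = - 2 a^{2}$ ($V{\left(a,t \right)} = a \left(-2\right) a = - 2 a a = - 2 a^{2}$)
$U{\left(W \right)} V{\left(39,59 \right)} = \left(-20 - 5 i \sqrt{10}\right) \left(- 2 \cdot 39^{2}\right) = \left(-20 - 5 i \sqrt{10}\right) \left(\left(-2\right) 1521\right) = \left(-20 - 5 i \sqrt{10}\right) \left(-3042\right) = 60840 + 15210 i \sqrt{10}$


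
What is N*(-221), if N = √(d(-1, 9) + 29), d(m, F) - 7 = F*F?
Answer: -663*√13 ≈ -2390.5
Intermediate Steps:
d(m, F) = 7 + F² (d(m, F) = 7 + F*F = 7 + F²)
N = 3*√13 (N = √((7 + 9²) + 29) = √((7 + 81) + 29) = √(88 + 29) = √117 = 3*√13 ≈ 10.817)
N*(-221) = (3*√13)*(-221) = -663*√13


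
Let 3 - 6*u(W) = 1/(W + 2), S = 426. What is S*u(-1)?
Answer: 142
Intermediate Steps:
u(W) = ½ - 1/(6*(2 + W)) (u(W) = ½ - 1/(6*(W + 2)) = ½ - 1/(6*(2 + W)))
S*u(-1) = 426*((5 + 3*(-1))/(6*(2 - 1))) = 426*((⅙)*(5 - 3)/1) = 426*((⅙)*1*2) = 426*(⅓) = 142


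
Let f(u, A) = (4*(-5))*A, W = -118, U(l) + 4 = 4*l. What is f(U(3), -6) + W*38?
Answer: -4364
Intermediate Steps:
U(l) = -4 + 4*l
f(u, A) = -20*A
f(U(3), -6) + W*38 = -20*(-6) - 118*38 = 120 - 4484 = -4364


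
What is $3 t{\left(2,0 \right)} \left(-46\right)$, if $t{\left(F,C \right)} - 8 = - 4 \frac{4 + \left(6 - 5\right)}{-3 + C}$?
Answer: $-2024$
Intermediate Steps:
$t{\left(F,C \right)} = 8 - \frac{20}{-3 + C}$ ($t{\left(F,C \right)} = 8 - 4 \frac{4 + \left(6 - 5\right)}{-3 + C} = 8 - 4 \frac{4 + 1}{-3 + C} = 8 - 4 \frac{5}{-3 + C} = 8 - \frac{20}{-3 + C}$)
$3 t{\left(2,0 \right)} \left(-46\right) = 3 \frac{4 \left(-11 + 2 \cdot 0\right)}{-3 + 0} \left(-46\right) = 3 \frac{4 \left(-11 + 0\right)}{-3} \left(-46\right) = 3 \cdot 4 \left(- \frac{1}{3}\right) \left(-11\right) \left(-46\right) = 3 \cdot \frac{44}{3} \left(-46\right) = 44 \left(-46\right) = -2024$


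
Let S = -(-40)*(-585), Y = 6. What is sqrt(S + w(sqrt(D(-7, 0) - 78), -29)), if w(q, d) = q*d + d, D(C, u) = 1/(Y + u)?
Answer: sqrt(-843444 - 174*I*sqrt(2802))/6 ≈ 0.83573 - 153.07*I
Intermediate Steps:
D(C, u) = 1/(6 + u)
w(q, d) = d + d*q (w(q, d) = d*q + d = d + d*q)
S = -23400 (S = -1*23400 = -23400)
sqrt(S + w(sqrt(D(-7, 0) - 78), -29)) = sqrt(-23400 - 29*(1 + sqrt(1/(6 + 0) - 78))) = sqrt(-23400 - 29*(1 + sqrt(1/6 - 78))) = sqrt(-23400 - 29*(1 + sqrt(-467/6))) = sqrt(-23400 - 29*(1 + I*sqrt(2802)/6)) = sqrt(-23400 + (-29 - 29*I*sqrt(2802)/6)) = sqrt(-23429 - 29*I*sqrt(2802)/6)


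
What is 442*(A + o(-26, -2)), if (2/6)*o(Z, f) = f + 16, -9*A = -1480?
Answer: 821236/9 ≈ 91249.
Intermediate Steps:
A = 1480/9 (A = -⅑*(-1480) = 1480/9 ≈ 164.44)
o(Z, f) = 48 + 3*f (o(Z, f) = 3*(f + 16) = 3*(16 + f) = 48 + 3*f)
442*(A + o(-26, -2)) = 442*(1480/9 + (48 + 3*(-2))) = 442*(1480/9 + (48 - 6)) = 442*(1480/9 + 42) = 442*(1858/9) = 821236/9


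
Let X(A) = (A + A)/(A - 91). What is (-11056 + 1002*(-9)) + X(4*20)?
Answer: -220974/11 ≈ -20089.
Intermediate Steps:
X(A) = 2*A/(-91 + A) (X(A) = (2*A)/(-91 + A) = 2*A/(-91 + A))
(-11056 + 1002*(-9)) + X(4*20) = (-11056 + 1002*(-9)) + 2*(4*20)/(-91 + 4*20) = (-11056 - 9018) + 2*80/(-91 + 80) = -20074 + 2*80/(-11) = -20074 + 2*80*(-1/11) = -20074 - 160/11 = -220974/11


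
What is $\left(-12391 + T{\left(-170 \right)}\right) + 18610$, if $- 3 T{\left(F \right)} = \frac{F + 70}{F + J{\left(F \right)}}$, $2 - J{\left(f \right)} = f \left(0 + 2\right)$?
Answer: $\frac{802276}{129} \approx 6219.2$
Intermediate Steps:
$J{\left(f \right)} = 2 - 2 f$ ($J{\left(f \right)} = 2 - f \left(0 + 2\right) = 2 - f 2 = 2 - 2 f$)
$T{\left(F \right)} = - \frac{70 + F}{3 \left(2 - F\right)}$ ($T{\left(F \right)} = - \frac{\left(F + 70\right) \frac{1}{F - \left(-2 + 2 F\right)}}{3} = - \frac{\left(70 + F\right) \frac{1}{2 - F}}{3} = - \frac{\frac{1}{2 - F} \left(70 + F\right)}{3} = - \frac{70 + F}{3 \left(2 - F\right)}$)
$\left(-12391 + T{\left(-170 \right)}\right) + 18610 = \left(-12391 + \frac{70 - 170}{3 \left(-2 - 170\right)}\right) + 18610 = \left(-12391 + \frac{1}{3} \frac{1}{-172} \left(-100\right)\right) + 18610 = \left(-12391 + \frac{1}{3} \left(- \frac{1}{172}\right) \left(-100\right)\right) + 18610 = \left(-12391 + \frac{25}{129}\right) + 18610 = - \frac{1598414}{129} + 18610 = \frac{802276}{129}$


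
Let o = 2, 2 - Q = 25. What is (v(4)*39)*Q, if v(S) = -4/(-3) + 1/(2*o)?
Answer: -5681/4 ≈ -1420.3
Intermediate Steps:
Q = -23 (Q = 2 - 1*25 = 2 - 25 = -23)
v(S) = 19/12 (v(S) = -4/(-3) + 1/(2*2) = -4*(-⅓) + (½)*(½) = 4/3 + ¼ = 19/12)
(v(4)*39)*Q = ((19/12)*39)*(-23) = (247/4)*(-23) = -5681/4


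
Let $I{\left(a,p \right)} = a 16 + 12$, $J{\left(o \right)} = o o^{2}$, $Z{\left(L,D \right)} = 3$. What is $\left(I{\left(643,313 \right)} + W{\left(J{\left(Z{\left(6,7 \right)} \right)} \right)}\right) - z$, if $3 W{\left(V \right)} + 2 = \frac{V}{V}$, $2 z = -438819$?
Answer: $\frac{1378255}{6} \approx 2.2971 \cdot 10^{5}$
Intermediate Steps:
$z = - \frac{438819}{2}$ ($z = \frac{1}{2} \left(-438819\right) = - \frac{438819}{2} \approx -2.1941 \cdot 10^{5}$)
$J{\left(o \right)} = o^{3}$
$I{\left(a,p \right)} = 12 + 16 a$ ($I{\left(a,p \right)} = 16 a + 12 = 12 + 16 a$)
$W{\left(V \right)} = - \frac{1}{3}$ ($W{\left(V \right)} = - \frac{2}{3} + \frac{V \frac{1}{V}}{3} = - \frac{2}{3} + \frac{1}{3} \cdot 1 = - \frac{2}{3} + \frac{1}{3} = - \frac{1}{3}$)
$\left(I{\left(643,313 \right)} + W{\left(J{\left(Z{\left(6,7 \right)} \right)} \right)}\right) - z = \left(\left(12 + 16 \cdot 643\right) - \frac{1}{3}\right) - - \frac{438819}{2} = \left(\left(12 + 10288\right) - \frac{1}{3}\right) + \frac{438819}{2} = \left(10300 - \frac{1}{3}\right) + \frac{438819}{2} = \frac{30899}{3} + \frac{438819}{2} = \frac{1378255}{6}$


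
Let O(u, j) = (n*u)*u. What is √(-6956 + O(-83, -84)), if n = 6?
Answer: √34378 ≈ 185.41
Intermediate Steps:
O(u, j) = 6*u² (O(u, j) = (6*u)*u = 6*u²)
√(-6956 + O(-83, -84)) = √(-6956 + 6*(-83)²) = √(-6956 + 6*6889) = √(-6956 + 41334) = √34378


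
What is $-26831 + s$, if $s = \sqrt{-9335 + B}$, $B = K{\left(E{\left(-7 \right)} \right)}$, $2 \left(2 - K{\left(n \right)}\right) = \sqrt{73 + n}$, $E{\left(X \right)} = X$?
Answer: $-26831 + \frac{i \sqrt{37332 + 2 \sqrt{66}}}{2} \approx -26831.0 + 96.628 i$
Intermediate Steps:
$K{\left(n \right)} = 2 - \frac{\sqrt{73 + n}}{2}$
$B = 2 - \frac{\sqrt{66}}{2}$ ($B = 2 - \frac{\sqrt{73 - 7}}{2} = 2 - \frac{\sqrt{66}}{2} \approx -2.062$)
$s = \sqrt{-9333 - \frac{\sqrt{66}}{2}}$ ($s = \sqrt{-9335 + \left(2 - \frac{\sqrt{66}}{2}\right)} = \sqrt{-9333 - \frac{\sqrt{66}}{2}} \approx 96.628 i$)
$-26831 + s = -26831 + \frac{\sqrt{-37332 - 2 \sqrt{66}}}{2}$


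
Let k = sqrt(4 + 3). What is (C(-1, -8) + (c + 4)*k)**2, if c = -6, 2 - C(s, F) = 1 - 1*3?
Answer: 44 - 16*sqrt(7) ≈ 1.6680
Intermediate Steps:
C(s, F) = 4 (C(s, F) = 2 - (1 - 1*3) = 2 - (1 - 3) = 2 - 1*(-2) = 2 + 2 = 4)
k = sqrt(7) ≈ 2.6458
(C(-1, -8) + (c + 4)*k)**2 = (4 + (-6 + 4)*sqrt(7))**2 = (4 - 2*sqrt(7))**2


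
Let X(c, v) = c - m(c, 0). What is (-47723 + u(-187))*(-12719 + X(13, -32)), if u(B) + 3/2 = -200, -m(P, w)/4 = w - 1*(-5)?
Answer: 607970207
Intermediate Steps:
m(P, w) = -20 - 4*w (m(P, w) = -4*(w - 1*(-5)) = -4*(w + 5) = -4*(5 + w) = -20 - 4*w)
u(B) = -403/2 (u(B) = -3/2 - 200 = -403/2)
X(c, v) = 20 + c (X(c, v) = c - (-20 - 4*0) = c - (-20 + 0) = c - 1*(-20) = c + 20 = 20 + c)
(-47723 + u(-187))*(-12719 + X(13, -32)) = (-47723 - 403/2)*(-12719 + (20 + 13)) = -95849*(-12719 + 33)/2 = -95849/2*(-12686) = 607970207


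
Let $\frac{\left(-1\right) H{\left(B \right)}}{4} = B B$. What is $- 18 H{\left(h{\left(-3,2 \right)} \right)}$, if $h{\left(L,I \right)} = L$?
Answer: $648$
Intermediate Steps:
$H{\left(B \right)} = - 4 B^{2}$ ($H{\left(B \right)} = - 4 B B = - 4 B^{2}$)
$- 18 H{\left(h{\left(-3,2 \right)} \right)} = - 18 \left(- 4 \left(-3\right)^{2}\right) = - 18 \left(\left(-4\right) 9\right) = \left(-18\right) \left(-36\right) = 648$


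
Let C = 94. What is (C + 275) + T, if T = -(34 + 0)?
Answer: 335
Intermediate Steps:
T = -34 (T = -1*34 = -34)
(C + 275) + T = (94 + 275) - 34 = 369 - 34 = 335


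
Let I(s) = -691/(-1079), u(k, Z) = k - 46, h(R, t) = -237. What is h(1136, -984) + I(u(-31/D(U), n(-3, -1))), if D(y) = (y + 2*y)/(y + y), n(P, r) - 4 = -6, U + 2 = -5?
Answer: -255032/1079 ≈ -236.36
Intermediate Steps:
U = -7 (U = -2 - 5 = -7)
n(P, r) = -2 (n(P, r) = 4 - 6 = -2)
D(y) = 3/2 (D(y) = (3*y)/((2*y)) = (3*y)*(1/(2*y)) = 3/2)
u(k, Z) = -46 + k
I(s) = 691/1079 (I(s) = -691*(-1/1079) = 691/1079)
h(1136, -984) + I(u(-31/D(U), n(-3, -1))) = -237 + 691/1079 = -255032/1079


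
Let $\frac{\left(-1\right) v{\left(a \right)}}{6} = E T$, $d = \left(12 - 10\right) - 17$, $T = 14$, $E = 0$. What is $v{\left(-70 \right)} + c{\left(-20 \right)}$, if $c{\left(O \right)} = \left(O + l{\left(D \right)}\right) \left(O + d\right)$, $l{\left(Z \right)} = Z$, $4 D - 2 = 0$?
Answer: $\frac{1365}{2} \approx 682.5$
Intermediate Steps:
$D = \frac{1}{2}$ ($D = \frac{1}{2} + \frac{1}{4} \cdot 0 = \frac{1}{2} + 0 = \frac{1}{2} \approx 0.5$)
$d = -15$ ($d = 2 - 17 = -15$)
$v{\left(a \right)} = 0$ ($v{\left(a \right)} = - 6 \cdot 0 \cdot 14 = \left(-6\right) 0 = 0$)
$c{\left(O \right)} = \left(\frac{1}{2} + O\right) \left(-15 + O\right)$ ($c{\left(O \right)} = \left(O + \frac{1}{2}\right) \left(O - 15\right) = \left(\frac{1}{2} + O\right) \left(-15 + O\right)$)
$v{\left(-70 \right)} + c{\left(-20 \right)} = 0 - \left(- \frac{565}{2} - 400\right) = 0 + \left(- \frac{15}{2} + 400 + 290\right) = 0 + \frac{1365}{2} = \frac{1365}{2}$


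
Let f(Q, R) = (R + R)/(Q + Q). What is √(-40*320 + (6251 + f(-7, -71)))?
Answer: 2*I*√80101/7 ≈ 80.863*I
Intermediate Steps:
f(Q, R) = R/Q (f(Q, R) = (2*R)/((2*Q)) = (2*R)*(1/(2*Q)) = R/Q)
√(-40*320 + (6251 + f(-7, -71))) = √(-40*320 + (6251 - 71/(-7))) = √(-12800 + (6251 - 71*(-⅐))) = √(-12800 + (6251 + 71/7)) = √(-12800 + 43828/7) = √(-45772/7) = 2*I*√80101/7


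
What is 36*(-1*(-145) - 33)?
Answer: 4032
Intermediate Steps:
36*(-1*(-145) - 33) = 36*(145 - 33) = 36*112 = 4032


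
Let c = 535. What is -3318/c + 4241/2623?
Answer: -6434179/1403305 ≈ -4.5850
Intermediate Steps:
-3318/c + 4241/2623 = -3318/535 + 4241/2623 = -6434179/1403305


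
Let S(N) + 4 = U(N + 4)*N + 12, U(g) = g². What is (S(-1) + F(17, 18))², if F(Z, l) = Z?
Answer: 256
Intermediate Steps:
S(N) = 8 + N*(4 + N)² (S(N) = -4 + ((N + 4)²*N + 12) = -4 + ((4 + N)²*N + 12) = -4 + (N*(4 + N)² + 12) = -4 + (12 + N*(4 + N)²) = 8 + N*(4 + N)²)
(S(-1) + F(17, 18))² = ((8 - (4 - 1)²) + 17)² = ((8 - 1*3²) + 17)² = ((8 - 1*9) + 17)² = ((8 - 9) + 17)² = (-1 + 17)² = 16² = 256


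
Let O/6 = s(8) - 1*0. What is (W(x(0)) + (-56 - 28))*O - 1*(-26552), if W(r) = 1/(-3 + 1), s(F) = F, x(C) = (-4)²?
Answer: 22496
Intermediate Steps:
x(C) = 16
W(r) = -½ (W(r) = 1/(-2) = -½)
O = 48 (O = 6*(8 - 1*0) = 6*(8 + 0) = 6*8 = 48)
(W(x(0)) + (-56 - 28))*O - 1*(-26552) = (-½ + (-56 - 28))*48 - 1*(-26552) = (-½ - 84)*48 + 26552 = -169/2*48 + 26552 = -4056 + 26552 = 22496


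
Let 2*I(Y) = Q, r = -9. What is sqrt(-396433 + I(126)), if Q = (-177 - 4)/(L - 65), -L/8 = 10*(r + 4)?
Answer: I*sqrt(177958894970)/670 ≈ 629.63*I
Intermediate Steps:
L = 400 (L = -80*(-9 + 4) = -80*(-5) = -8*(-50) = 400)
Q = -181/335 (Q = (-177 - 4)/(400 - 65) = -181/335 ≈ -0.54030)
I(Y) = -181/670 (I(Y) = (1/2)*(-181/335) = -181/670)
sqrt(-396433 + I(126)) = sqrt(-396433 - 181/670) = sqrt(-265610291/670) = I*sqrt(177958894970)/670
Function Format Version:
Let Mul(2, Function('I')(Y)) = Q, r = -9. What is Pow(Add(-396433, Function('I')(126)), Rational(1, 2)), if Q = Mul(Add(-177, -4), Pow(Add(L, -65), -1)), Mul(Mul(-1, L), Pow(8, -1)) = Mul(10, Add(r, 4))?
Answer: Mul(Rational(1, 670), I, Pow(177958894970, Rational(1, 2))) ≈ Mul(629.63, I)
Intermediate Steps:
L = 400 (L = Mul(-8, Mul(10, Add(-9, 4))) = Mul(-8, Mul(10, -5)) = Mul(-8, -50) = 400)
Q = Rational(-181, 335) (Q = Mul(Add(-177, -4), Pow(Add(400, -65), -1)) = Mul(-181, Pow(335, -1)) = Mul(-181, Rational(1, 335)) = Rational(-181, 335) ≈ -0.54030)
Function('I')(Y) = Rational(-181, 670) (Function('I')(Y) = Mul(Rational(1, 2), Rational(-181, 335)) = Rational(-181, 670))
Pow(Add(-396433, Function('I')(126)), Rational(1, 2)) = Pow(Add(-396433, Rational(-181, 670)), Rational(1, 2)) = Pow(Rational(-265610291, 670), Rational(1, 2)) = Mul(Rational(1, 670), I, Pow(177958894970, Rational(1, 2)))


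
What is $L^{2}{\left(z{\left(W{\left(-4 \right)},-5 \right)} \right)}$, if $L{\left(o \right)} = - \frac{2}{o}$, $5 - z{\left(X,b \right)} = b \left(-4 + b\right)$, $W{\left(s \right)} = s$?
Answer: $\frac{1}{400} \approx 0.0025$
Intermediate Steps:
$z{\left(X,b \right)} = 5 - b \left(-4 + b\right)$
$L^{2}{\left(z{\left(W{\left(-4 \right)},-5 \right)} \right)} = \left(- \frac{2}{5 - \left(-5\right)^{2} + 4 \left(-5\right)}\right)^{2} = \left(- \frac{2}{5 - 25 - 20}\right)^{2} = \left(- \frac{2}{-40}\right)^{2} = \left(\left(-2\right) \left(- \frac{1}{40}\right)\right)^{2} = \left(\frac{1}{20}\right)^{2} = \frac{1}{400}$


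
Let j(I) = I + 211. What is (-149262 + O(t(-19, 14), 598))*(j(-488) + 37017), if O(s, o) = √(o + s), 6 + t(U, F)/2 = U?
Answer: -5483885880 + 73480*√137 ≈ -5.4830e+9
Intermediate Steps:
t(U, F) = -12 + 2*U
j(I) = 211 + I
(-149262 + O(t(-19, 14), 598))*(j(-488) + 37017) = (-149262 + √(598 + (-12 + 2*(-19))))*((211 - 488) + 37017) = (-149262 + √(598 + (-12 - 38)))*(-277 + 37017) = (-149262 + √(598 - 50))*36740 = (-149262 + √548)*36740 = (-149262 + 2*√137)*36740 = -5483885880 + 73480*√137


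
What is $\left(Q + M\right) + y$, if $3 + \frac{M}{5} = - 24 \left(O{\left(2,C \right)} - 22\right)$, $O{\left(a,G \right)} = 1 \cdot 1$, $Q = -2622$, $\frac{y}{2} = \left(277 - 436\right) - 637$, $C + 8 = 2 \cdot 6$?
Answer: $-1709$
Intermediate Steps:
$C = 4$ ($C = -8 + 2 \cdot 6 = -8 + 12 = 4$)
$y = -1592$ ($y = 2 \left(\left(277 - 436\right) - 637\right) = 2 \left(-159 - 637\right) = 2 \left(-796\right) = -1592$)
$O{\left(a,G \right)} = 1$
$M = 2505$ ($M = -15 + 5 \left(- 24 \left(1 - 22\right)\right) = -15 + 5 \left(\left(-24\right) \left(-21\right)\right) = -15 + 5 \cdot 504 = -15 + 2520 = 2505$)
$\left(Q + M\right) + y = \left(-2622 + 2505\right) - 1592 = -117 - 1592 = -1709$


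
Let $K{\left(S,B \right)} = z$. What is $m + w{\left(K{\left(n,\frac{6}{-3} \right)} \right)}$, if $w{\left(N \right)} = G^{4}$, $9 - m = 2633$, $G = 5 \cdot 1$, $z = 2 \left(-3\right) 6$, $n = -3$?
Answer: $-1999$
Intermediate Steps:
$z = -36$ ($z = \left(-6\right) 6 = -36$)
$G = 5$
$K{\left(S,B \right)} = -36$
$m = -2624$ ($m = 9 - 2633 = -2624$)
$w{\left(N \right)} = 625$ ($w{\left(N \right)} = 5^{4} = 625$)
$m + w{\left(K{\left(n,\frac{6}{-3} \right)} \right)} = -2624 + 625 = -1999$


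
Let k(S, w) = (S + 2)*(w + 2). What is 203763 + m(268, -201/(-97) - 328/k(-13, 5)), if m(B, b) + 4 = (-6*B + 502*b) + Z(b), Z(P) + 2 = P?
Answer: 1533639260/7469 ≈ 2.0533e+5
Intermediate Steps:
k(S, w) = (2 + S)*(2 + w)
Z(P) = -2 + P
m(B, b) = -6 - 6*B + 503*b (m(B, b) = -4 + ((-6*B + 502*b) + (-2 + b)) = -4 + (-2 - 6*B + 503*b) = -6 - 6*B + 503*b)
203763 + m(268, -201/(-97) - 328/k(-13, 5)) = 203763 + (-6 - 6*268 + 503*(-201/(-97) - 328/(4 + 2*(-13) + 2*5 - 13*5))) = 203763 + (-6 - 1608 + 503*(-201*(-1/97) - 328/(4 - 26 + 10 - 65))) = 203763 + (-6 - 1608 + 503*(201/97 - 328/(-77))) = 203763 + (-6 - 1608 + 503*(201/97 - 328*(-1/77))) = 203763 + (-6 - 1608 + 503*(201/97 + 328/77)) = 203763 + (-6 - 1608 + 503*(47293/7469)) = 203763 + (-6 - 1608 + 23788379/7469) = 203763 + 11733413/7469 = 1533639260/7469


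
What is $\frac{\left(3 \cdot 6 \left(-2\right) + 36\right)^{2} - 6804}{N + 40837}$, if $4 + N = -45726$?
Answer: $\frac{324}{233} \approx 1.3906$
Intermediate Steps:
$N = -45730$ ($N = -4 - 45726 = -45730$)
$\frac{\left(3 \cdot 6 \left(-2\right) + 36\right)^{2} - 6804}{N + 40837} = \frac{\left(3 \cdot 6 \left(-2\right) + 36\right)^{2} - 6804}{-45730 + 40837} = \frac{\left(18 \left(-2\right) + 36\right)^{2} - 6804}{-4893} = \left(\left(-36 + 36\right)^{2} - 6804\right) \left(- \frac{1}{4893}\right) = \left(0^{2} - 6804\right) \left(- \frac{1}{4893}\right) = \left(0 - 6804\right) \left(- \frac{1}{4893}\right) = \left(-6804\right) \left(- \frac{1}{4893}\right) = \frac{324}{233}$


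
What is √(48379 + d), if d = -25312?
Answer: 3*√2563 ≈ 151.88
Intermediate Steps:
√(48379 + d) = √(48379 - 25312) = √23067 = 3*√2563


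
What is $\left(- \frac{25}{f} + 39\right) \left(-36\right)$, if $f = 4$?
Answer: $-1179$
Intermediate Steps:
$\left(- \frac{25}{f} + 39\right) \left(-36\right) = \left(- \frac{25}{4} + 39\right) \left(-36\right) = \frac{131}{4} \left(-36\right) = -1179$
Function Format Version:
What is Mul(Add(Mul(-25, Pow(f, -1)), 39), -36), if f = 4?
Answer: -1179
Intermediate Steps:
Mul(Add(Mul(-25, Pow(f, -1)), 39), -36) = Mul(Add(Mul(-25, Pow(4, -1)), 39), -36) = Mul(Add(Mul(-25, Rational(1, 4)), 39), -36) = Mul(Add(Rational(-25, 4), 39), -36) = Mul(Rational(131, 4), -36) = -1179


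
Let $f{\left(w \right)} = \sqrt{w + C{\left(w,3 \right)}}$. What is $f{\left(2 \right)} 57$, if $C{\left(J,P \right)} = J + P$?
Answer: $57 \sqrt{7} \approx 150.81$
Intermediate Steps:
$f{\left(w \right)} = \sqrt{3 + 2 w}$ ($f{\left(w \right)} = \sqrt{w + \left(w + 3\right)} = \sqrt{w + \left(3 + w\right)} = \sqrt{3 + 2 w}$)
$f{\left(2 \right)} 57 = \sqrt{3 + 2 \cdot 2} \cdot 57 = \sqrt{3 + 4} \cdot 57 = \sqrt{7} \cdot 57 = 57 \sqrt{7}$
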